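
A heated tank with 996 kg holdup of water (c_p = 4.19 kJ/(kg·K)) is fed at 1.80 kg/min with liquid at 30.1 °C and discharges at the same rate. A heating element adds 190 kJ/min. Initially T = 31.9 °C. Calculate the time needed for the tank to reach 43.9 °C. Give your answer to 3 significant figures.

398 min

Energy balance: M c_p dT/dt = ṁ c_p (T_in − T) + 190.
τ = M/ṁ = 553.33 min; T_ss = T_in + Q̇/(ṁ c_p) = 55.292 °C.
T(t) = T_ss + (T₀ − T_ss) e^(−t/τ). Set T = 43.9:
e^(−t/τ) = (43.9 − 55.292)/(31.9 − 55.292) = 0.48701
t = −553.33 · ln(0.48701) = 398.11 min.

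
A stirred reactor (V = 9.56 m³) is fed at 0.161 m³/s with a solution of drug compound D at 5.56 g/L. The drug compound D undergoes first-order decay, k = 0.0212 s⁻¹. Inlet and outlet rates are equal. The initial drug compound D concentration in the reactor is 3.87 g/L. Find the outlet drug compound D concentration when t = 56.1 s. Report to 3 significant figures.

2.63 g/L

Accumulation = in − out − consumed: V dC/dt = Q C_in − Q C − k V C.
This is linear with rate a = Q/V + k = 0.038041 s⁻¹.
C_ss = Q C_in/(Q + kV) = 2.4614 g/L; C(t) = C_ss + (C₀ − C_ss) e^(−a t).
C(56.1) = 2.4614 + (1.4086)·e^(−0.038041·56.1) = 2.4614 + (1.4086)·0.11835 = 2.6282 g/L.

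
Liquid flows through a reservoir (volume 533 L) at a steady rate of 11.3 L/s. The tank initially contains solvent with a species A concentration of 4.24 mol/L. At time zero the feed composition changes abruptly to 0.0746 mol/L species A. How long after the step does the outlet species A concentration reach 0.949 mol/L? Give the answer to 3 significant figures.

Species balance: V dC/dt = Q(C_in − C) ⇒ τ = V/Q = 47.168 s.
C(t) = C_in + (C₀ − C_in) e^(−t/τ). Set C = 0.949 and solve for t:
e^(−t/τ) = (C − C_in)/(C₀ − C_in) = (0.949 − 0.0746)/(4.24 − 0.0746) = 0.20992
t = −τ ln(…) = 47.168 × 1.5610 = 73.631 s.

73.6 s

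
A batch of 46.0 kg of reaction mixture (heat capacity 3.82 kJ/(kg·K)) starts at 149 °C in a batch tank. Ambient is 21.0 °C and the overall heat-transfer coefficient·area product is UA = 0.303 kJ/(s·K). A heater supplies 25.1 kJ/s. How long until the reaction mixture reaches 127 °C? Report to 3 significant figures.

387 s

Lumped-capacitance energy balance: M c_p dT/dt = UA(T_amb − T) + Q̇.
τ = M c_p/UA = 579.93 s; T_ss = T_amb + Q̇/UA = 21.0 + 25.1/0.303 = 103.84 °C.
T(t) = T_ss + (T₀ − T_ss)e^(−t/τ); set T = 127:
t = −τ ln[(T − T_ss)/(T₀ − T_ss)] = −579.93 · ln(0.51286) = 387.25 s.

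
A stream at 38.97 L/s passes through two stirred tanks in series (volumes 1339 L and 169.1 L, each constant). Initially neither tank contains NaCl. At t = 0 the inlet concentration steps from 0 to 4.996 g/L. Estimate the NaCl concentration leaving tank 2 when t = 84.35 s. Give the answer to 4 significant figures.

Species balance on tank i: dCᵢ/dt = (Cᵢ₋₁ − Cᵢ)/τᵢ with τᵢ = Vᵢ/Q.
τ₁ = 1339/38.97 = 34.3598 s; τ₂ = 169.1/38.97 = 4.33924 s.
Tank 1: C₁ = C_in(1 − e^(−t/τ₁)). Tank 2 (τ₁ ≠ τ₂): C₂ = C_in[1 − (τ₁ e^(−t/τ₁) − τ₂ e^(−t/τ₂))/(τ₁ − τ₂)].
At t = 84.35: e^(−t/τ₁) = 0.0858712, e^(−t/τ₂) = 3.61234e-09.
C₂ = 4.996·[1 − (34.3598·0.0858712 − 4.33924·3.61234e-09)/(30.0205)] = 4.996·0.901717 = 4.50498 g/L.

4.505 g/L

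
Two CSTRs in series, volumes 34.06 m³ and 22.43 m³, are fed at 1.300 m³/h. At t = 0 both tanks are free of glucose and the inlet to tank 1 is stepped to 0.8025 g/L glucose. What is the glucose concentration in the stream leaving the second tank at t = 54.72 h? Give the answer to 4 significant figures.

0.5763 g/L

Species balance on tank i: dCᵢ/dt = (Cᵢ₋₁ − Cᵢ)/τᵢ with τᵢ = Vᵢ/Q.
τ₁ = 34.06/1.300 = 26.2000 h; τ₂ = 22.43/1.300 = 17.2538 h.
Solving the cascade with C₁(0)=C₂(0)=0 gives C₂(t) = C_in[1 − (τ₁ e^(−t/τ₁) − τ₂ e^(−t/τ₂))/(τ₁ − τ₂)].
At t = 54.72: e^(−t/τ₁) = 0.123867, e^(−t/τ₂) = 0.0419420.
C₂ = 0.8025·[1 − (26.2000·0.123867 − 17.2538·0.0419420)/(8.94615)] = 0.8025·0.718131 = 0.576300 g/L.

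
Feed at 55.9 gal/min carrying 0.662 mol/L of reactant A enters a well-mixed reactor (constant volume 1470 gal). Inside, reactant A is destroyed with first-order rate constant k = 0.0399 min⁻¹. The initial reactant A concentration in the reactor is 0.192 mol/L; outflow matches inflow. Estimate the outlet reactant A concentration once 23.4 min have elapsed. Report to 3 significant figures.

0.302 mol/L

Accumulation = in − out − consumed: V dC/dt = Q C_in − Q C − k V C.
dC/dt = (Q/V) C_in − (Q/V + k) C; effective rate a = Q/V + k = 0.038027 + 0.0399 = 0.077927 min⁻¹.
C_ss = Q C_in/(Q + kV) = 0.32305 mol/L; C(t) = C_ss + (C₀ − C_ss) e^(−a t).
C(23.4) = 0.32305 + (-0.13105)·e^(−0.077927·23.4) = 0.32305 + (-0.13105)·0.16146 = 0.30189 mol/L.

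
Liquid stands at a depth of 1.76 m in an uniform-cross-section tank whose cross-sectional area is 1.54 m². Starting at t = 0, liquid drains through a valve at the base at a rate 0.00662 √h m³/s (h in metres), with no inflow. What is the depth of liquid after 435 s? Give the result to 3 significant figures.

0.153 m

A dh/dt = −Q_out = −0.00662 √h.
This is separable: 2 d(√h)/dt = −0.00662/A, so √h = √h₀ − (0.00662/(2A)) t.
√h = √1.76 − 0.00662·435/(2·1.54) = 1.3266 − 0.93497 = 0.39168.
h = 0.39168² = 0.15342 m.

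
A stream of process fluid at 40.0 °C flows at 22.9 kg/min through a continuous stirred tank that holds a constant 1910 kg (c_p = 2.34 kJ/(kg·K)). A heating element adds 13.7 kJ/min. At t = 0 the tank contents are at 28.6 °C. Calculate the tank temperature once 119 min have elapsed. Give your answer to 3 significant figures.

37.5 °C

First-law balance (no shaft work): M c_p dT/dt = ṁ c_p (T_in − T) + 13.7.
Rearrange: dT/dt = (T_ss − T)/τ with τ = M/ṁ = 83.406 min and T_ss = T_in + Q̇/(ṁ c_p) = 40.256 °C.
This is linear first-order; T(t) = T_ss + (T₀ − T_ss) e^(−t/τ).
T(119) = 40.256 + (-11.656)·e^(−119/83.406) = 40.256 + (-11.656)·0.24009 = 37.457 °C.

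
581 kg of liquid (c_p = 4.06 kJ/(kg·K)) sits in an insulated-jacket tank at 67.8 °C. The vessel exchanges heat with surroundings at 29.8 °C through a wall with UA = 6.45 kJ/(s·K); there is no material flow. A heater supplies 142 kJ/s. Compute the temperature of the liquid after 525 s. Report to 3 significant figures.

55.6 °C

M c_p dT/dt = −UA(T − T_amb) + Q̇.
dT/dt = (T_ss − T)/τ with T_ss = T_amb + Q̇/UA = 29.8 + 142/6.45 = 51.816 °C, τ = M c_p/UA = 581·4.06/6.45 = 365.71 s.
Integrating: T(t) = T_ss + (T₀ − T_ss) e^(−t/τ).
T(525) = 51.816 + (15.984)·0.23799 = 55.620 °C.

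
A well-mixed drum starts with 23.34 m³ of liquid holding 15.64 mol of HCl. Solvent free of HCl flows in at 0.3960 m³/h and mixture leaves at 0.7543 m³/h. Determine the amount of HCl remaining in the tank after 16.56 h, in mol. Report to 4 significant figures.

Total volume: dV/dt = Q_in − Q_out = -0.358300 m³/h, so V(t) = 23.34 − 0.358300 t and V(16.56) = 17.4066 m³.
Species balance (pure solvent in): dm/dt = −Q_out · m/V(t).
Separate: dm/m = −Q_out dt/V(t) ⇒ ln(m/m₀) = −(Q_out/(Q_in−Q_out)) ln(V/V₀).
m = m₀ (V₀/V)^(Q_out/(Q_in−Q_out)) = 15.64 × (23.34/17.4066)^(-2.10522) = 8.43445 mol.

8.434 mol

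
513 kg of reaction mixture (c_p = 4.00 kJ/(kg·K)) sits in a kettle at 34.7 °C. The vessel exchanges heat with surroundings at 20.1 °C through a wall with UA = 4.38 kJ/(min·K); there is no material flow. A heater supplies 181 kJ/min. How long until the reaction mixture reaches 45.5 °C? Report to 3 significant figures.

M c_p dT/dt = −UA(T − T_amb) + Q̇.
τ = M c_p/UA = 468.49 min; T_ss = T_amb + Q̇/UA = 20.1 + 181/4.38 = 61.424 °C.
T(t) = T_ss + (T₀ − T_ss)e^(−t/τ); set T = 45.5:
t = −τ ln[(T − T_ss)/(T₀ − T_ss)] = −468.49 · ln(0.59587) = 242.55 min.

243 min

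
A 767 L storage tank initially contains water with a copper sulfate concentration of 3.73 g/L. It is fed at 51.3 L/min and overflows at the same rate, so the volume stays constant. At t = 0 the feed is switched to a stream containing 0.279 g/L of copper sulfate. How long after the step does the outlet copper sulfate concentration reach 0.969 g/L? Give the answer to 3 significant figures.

Species balance: V dC/dt = Q(C_in − C) ⇒ τ = V/Q = 14.951 min.
C(t) = C_in + (C₀ − C_in) e^(−t/τ). Set C = 0.969 and solve for t:
e^(−t/τ) = (C − C_in)/(C₀ − C_in) = (0.969 − 0.279)/(3.73 − 0.279) = 0.19994
t = −τ ln(…) = 14.951 × 1.6097 = 24.067 min.

24.1 min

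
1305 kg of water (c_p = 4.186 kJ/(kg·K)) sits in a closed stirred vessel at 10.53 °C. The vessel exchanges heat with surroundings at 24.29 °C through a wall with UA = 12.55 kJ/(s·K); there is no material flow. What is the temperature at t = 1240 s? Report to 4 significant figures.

23.49 °C

Lumped-capacitance energy balance: M c_p dT/dt = UA(T_amb − T).
dT/dt = (T_ss − T)/τ with T_ss = T_amb = 24.2900 °C, τ = M c_p/UA = 1305·4.186/12.55 = 435.277 s.
Integrating: T(t) = T_ss + (T₀ − T_ss) e^(−t/τ).
T(1240) = 24.2900 + (-13.7600)·0.0579162 = 23.4931 °C.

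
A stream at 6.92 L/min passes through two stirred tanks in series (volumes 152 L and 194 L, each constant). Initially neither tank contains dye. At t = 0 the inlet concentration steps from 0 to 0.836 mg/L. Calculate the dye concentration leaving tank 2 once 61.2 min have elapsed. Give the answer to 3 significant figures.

Each tank obeys Vᵢ dCᵢ/dt = Q(Cᵢ₋₁ − Cᵢ), so τᵢ = Vᵢ/Q.
τ₁ = 152/6.92 = 21.965 min; τ₂ = 194/6.92 = 28.035 min.
Tank 1: C₁ = C_in(1 − e^(−t/τ₁)). Tank 2 (τ₁ ≠ τ₂): C₂ = C_in[1 − (τ₁ e^(−t/τ₁) − τ₂ e^(−t/τ₂))/(τ₁ − τ₂)].
At t = 61.2: e^(−t/τ₁) = 0.061654, e^(−t/τ₂) = 0.11270.
C₂ = 0.836·[1 − (21.965·0.061654 − 28.035·0.11270)/(-6.0694)] = 0.836·0.70256 = 0.58734 mg/L.

0.587 mg/L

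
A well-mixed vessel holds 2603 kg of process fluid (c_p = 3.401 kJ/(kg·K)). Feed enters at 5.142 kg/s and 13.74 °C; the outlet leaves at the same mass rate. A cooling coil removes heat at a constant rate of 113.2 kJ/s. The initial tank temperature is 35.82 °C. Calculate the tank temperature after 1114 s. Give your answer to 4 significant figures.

M c_p dT/dt = ṁ c_p (T_in − T) − Q̇.
τ = M/ṁ = 506.223 s; T_ss = T_in − Q̇/(ṁ c_p) = 13.74 − 113.2/(5.142·3.401) = 7.26697 °C.
T approaches T_ss exponentially: T(t) = T_ss + (T₀ − T_ss) e^(−t/τ).
T(1114) = 7.26697 + (28.5530)·e^(−1114/506.223) = 7.26697 + (28.5530)·0.110736 = 10.4288 °C.

10.43 °C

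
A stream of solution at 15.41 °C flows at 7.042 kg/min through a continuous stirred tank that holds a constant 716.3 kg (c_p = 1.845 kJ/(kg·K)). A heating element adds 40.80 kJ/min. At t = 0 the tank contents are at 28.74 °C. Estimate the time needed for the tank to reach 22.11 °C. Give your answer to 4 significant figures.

M c_p dT/dt = ṁ c_p (T_in − T) + Q̇.
τ = M/ṁ = 101.718 min; T_ss = T_in + Q̇/(ṁ c_p) = 18.5503 °C.
T(t) = T_ss + (T₀ − T_ss) e^(−t/τ). Set T = 22.11:
e^(−t/τ) = (22.11 − 18.5503)/(28.74 − 18.5503) = 0.349345
t = −101.718 · ln(0.349345) = 106.977 min.

107.0 min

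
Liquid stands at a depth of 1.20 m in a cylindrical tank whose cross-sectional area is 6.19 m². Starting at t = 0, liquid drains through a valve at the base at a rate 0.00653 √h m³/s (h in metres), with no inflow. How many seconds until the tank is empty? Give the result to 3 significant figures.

2080 s

With no inflow, A dh/dt = −0.00653 √h.
Separate and integrate: 2(√h − √h₀) = −(0.00653/A) t.
Set h = 0: 2√h₀ = (0.00653/A) t_empty ⇒ t_empty = 2A√h₀/0.00653.
t_empty = 2·6.19·√1.20/0.00653 = 12.380·1.0954/0.00653 = 2076.8 s.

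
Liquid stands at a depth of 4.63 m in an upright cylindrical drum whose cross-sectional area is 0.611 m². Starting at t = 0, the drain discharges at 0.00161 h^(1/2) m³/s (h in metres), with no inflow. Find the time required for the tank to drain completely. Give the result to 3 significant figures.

1630 s

A dh/dt = −Q_out = −0.00161 √h.
Separate and integrate: 2(√h − √h₀) = −(0.00161/A) t.
Tank is empty when √h = 0: t_empty = 2A√h₀/0.00161.
t_empty = 2·0.611·√4.63/0.00161 = 1.2220·2.1517/0.00161 = 1633.2 s.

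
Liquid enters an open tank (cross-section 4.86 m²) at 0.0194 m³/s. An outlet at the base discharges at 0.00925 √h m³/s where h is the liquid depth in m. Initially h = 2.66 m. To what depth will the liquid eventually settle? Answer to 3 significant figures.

Mass balance (ρ constant): A dh/dt = Q_in − 0.00925 √h. At steady state dh/dt = 0:
Q_in = 0.00925 √h_ss ⇒ √h_ss = 0.0194/0.00925 = 2.0973.
h_ss = 2.0973² = 4.3987 m. (Since h₀ = 2.66 m < h_ss, the level will rise toward this value.)

4.40 m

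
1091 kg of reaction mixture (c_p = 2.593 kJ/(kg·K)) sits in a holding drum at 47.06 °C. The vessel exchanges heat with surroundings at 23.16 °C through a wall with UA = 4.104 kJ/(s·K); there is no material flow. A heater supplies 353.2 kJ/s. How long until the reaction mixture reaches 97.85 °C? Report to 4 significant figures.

1171 s

Lumped-capacitance energy balance: M c_p dT/dt = UA(T_amb − T) + Q̇.
τ = M c_p/UA = 689.318 s; T_ss = T_amb + Q̇/UA = 23.16 + 353.2/4.104 = 109.222 °C.
T(t) = T_ss + (T₀ − T_ss)e^(−t/τ); set T = 97.85:
t = −τ ln[(T − T_ss)/(T₀ − T_ss)] = −689.318 · ln(0.182946) = 1170.85 s.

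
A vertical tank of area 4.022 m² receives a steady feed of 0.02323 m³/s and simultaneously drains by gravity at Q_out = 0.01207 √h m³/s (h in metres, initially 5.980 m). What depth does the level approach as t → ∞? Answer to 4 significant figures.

Level balance: A dh/dt = 0.02323 − 0.01207 √h. Setting dh/dt = 0:
Q_in = 0.01207 √h_ss ⇒ √h_ss = 0.02323/0.01207 = 1.92461.
h_ss = 1.92461² = 3.70411 m. (Since h₀ = 5.980 m > h_ss, the level will fall toward this value.)

3.704 m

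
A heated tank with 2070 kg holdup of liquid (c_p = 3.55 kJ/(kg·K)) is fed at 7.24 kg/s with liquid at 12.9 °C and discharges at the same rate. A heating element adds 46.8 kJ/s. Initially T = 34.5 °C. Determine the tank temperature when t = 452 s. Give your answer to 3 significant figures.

M c_p dT/dt = ṁ c_p (T_in − T) + Q̇.
τ = M/ṁ = 285.91 s; T_ss = T_in + Q̇/(ṁ c_p) = 12.9 + 46.8/(7.24·3.55) = 14.721 °C.
This is linear first-order; T(t) = T_ss + (T₀ − T_ss) e^(−t/τ).
T(452) = 14.721 + (19.779)·e^(−452/285.91) = 14.721 + (19.779)·0.20579 = 18.791 °C.

18.8 °C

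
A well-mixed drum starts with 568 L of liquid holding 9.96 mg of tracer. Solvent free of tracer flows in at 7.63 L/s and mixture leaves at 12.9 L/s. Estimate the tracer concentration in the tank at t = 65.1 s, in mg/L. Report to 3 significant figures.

Let m(t) be the amount of tracer. Volume: V(t) = V₀ + (Q_in − Q_out) t = 568 − 5.2700 t; V(65.1) = 224.92 L.
No tracer enters, so dm/dt = −Q_out · (m/V).
Separate: dm/m = −Q_out dt/V(t) ⇒ ln(m/m₀) = −(Q_out/(Q_in−Q_out)) ln(V/V₀).
m = m₀ (V₀/V)^(Q_out/(Q_in−Q_out)) = 9.96 × (568/224.92)^(-2.4478) = 1.0315 mg.
C = m/V = 1.0315/224.92 = 0.0045860 mg/L.

0.00459 mg/L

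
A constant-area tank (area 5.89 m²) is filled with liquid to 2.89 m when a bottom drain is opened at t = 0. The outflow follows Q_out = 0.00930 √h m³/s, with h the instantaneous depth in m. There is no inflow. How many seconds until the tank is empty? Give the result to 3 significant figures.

2150 s

A dh/dt = −Q_out = −0.00930 √h.
Separate and integrate: 2(√h − √h₀) = −(0.00930/A) t.
Tank is empty when √h = 0: t_empty = 2A√h₀/0.00930.
t_empty = 2·5.89·√2.89/0.00930 = 11.780·1.7000/0.00930 = 2153.3 s.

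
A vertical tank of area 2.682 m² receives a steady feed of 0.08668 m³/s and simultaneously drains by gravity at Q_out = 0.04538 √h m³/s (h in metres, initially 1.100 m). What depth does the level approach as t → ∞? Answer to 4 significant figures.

Mass balance (ρ constant): A dh/dt = Q_in − 0.04538 √h. At steady state dh/dt = 0:
Q_in = 0.04538 √h_ss ⇒ √h_ss = 0.08668/0.04538 = 1.91009.
h_ss = 1.91009² = 3.64845 m. (Since h₀ = 1.100 m < h_ss, the level will rise toward this value.)

3.648 m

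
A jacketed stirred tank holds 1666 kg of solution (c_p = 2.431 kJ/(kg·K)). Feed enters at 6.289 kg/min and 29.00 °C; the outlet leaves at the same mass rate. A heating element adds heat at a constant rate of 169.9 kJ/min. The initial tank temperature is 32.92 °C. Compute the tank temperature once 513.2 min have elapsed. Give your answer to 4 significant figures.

First-law balance (no shaft work): M c_p dT/dt = ṁ c_p (T_in − T) + 169.9.
τ = M/ṁ = 264.907 min; T_ss = T_in + Q̇/(ṁ c_p) = 29.00 + 169.9/(6.289·2.431) = 40.1129 °C.
This is linear first-order; T(t) = T_ss + (T₀ − T_ss) e^(−t/τ).
T(513.2) = 40.1129 + (-7.19289)·e^(−513.2/264.907) = 40.1129 + (-7.19289)·0.144095 = 39.0764 °C.

39.08 °C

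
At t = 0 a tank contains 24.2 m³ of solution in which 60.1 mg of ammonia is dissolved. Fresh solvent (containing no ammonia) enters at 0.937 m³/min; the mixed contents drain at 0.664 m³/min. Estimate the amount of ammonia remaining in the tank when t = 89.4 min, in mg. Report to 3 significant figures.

Let m(t) be the amount of ammonia. Volume: V(t) = V₀ + (Q_in − Q_out) t = 24.2 + 0.27300 t; V(89.4) = 48.606 m³.
Solute balance: dm/dt = 0 − Q_out C = −Q_out m/V(t).
dm/m = −Q_out dt/(V₀ + 0.27300 t); integrating gives ln(m/m₀) = −(Q_out/(Q_in−Q_out)) ln(V/V₀).
m = m₀ (V₀/V)^(Q_out/(Q_in−Q_out)) = 60.1 × (24.2/48.606)^(2.4322) = 11.021 mg.

11.0 mg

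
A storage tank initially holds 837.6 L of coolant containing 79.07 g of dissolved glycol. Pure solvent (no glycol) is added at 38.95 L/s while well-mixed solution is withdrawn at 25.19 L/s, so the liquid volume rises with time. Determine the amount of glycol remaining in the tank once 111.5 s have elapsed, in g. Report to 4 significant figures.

11.76 g

Total volume: dV/dt = Q_in − Q_out = 13.7600 L/s, so V(t) = 837.6 + 13.7600 t and V(111.5) = 2371.84 L.
No glycol enters, so dm/dt = −Q_out · (m/V).
dm/m = −Q_out dt/(V₀ + 13.7600 t); integrating gives ln(m/m₀) = −(Q_out/(Q_in−Q_out)) ln(V/V₀).
m = m₀ (V₀/V)^(Q_out/(Q_in−Q_out)) = 79.07 × (837.6/2371.84)^(1.83067) = 11.7614 g.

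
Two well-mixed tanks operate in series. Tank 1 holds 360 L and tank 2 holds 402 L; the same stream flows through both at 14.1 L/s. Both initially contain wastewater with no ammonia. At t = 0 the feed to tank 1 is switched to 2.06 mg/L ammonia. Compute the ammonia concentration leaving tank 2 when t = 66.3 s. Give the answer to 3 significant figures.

1.45 mg/L

Time constants: τᵢ = Vᵢ/Q for each well-mixed tank.
τ₁ = 360/14.1 = 25.532 s; τ₂ = 402/14.1 = 28.511 s.
Tank 1: C₁ = C_in(1 − e^(−t/τ₁)). Tank 2 (τ₁ ≠ τ₂): C₂ = C_in[1 − (τ₁ e^(−t/τ₁) − τ₂ e^(−t/τ₂))/(τ₁ − τ₂)].
At t = 66.3: e^(−t/τ₁) = 0.074515, e^(−t/τ₂) = 0.097740.
C₂ = 2.06·[1 − (25.532·0.074515 − 28.511·0.097740)/(-2.9787)] = 2.06·0.70319 = 1.4486 mg/L.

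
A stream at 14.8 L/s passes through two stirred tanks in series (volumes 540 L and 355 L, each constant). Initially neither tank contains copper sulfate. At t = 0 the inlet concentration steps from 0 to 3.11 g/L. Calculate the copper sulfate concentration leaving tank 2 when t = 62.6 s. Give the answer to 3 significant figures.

1.92 g/L

Time constants: τᵢ = Vᵢ/Q for each well-mixed tank.
τ₁ = 540/14.8 = 36.486 s; τ₂ = 355/14.8 = 23.986 s.
Tank 1: C₁ = C_in(1 − e^(−t/τ₁)). Tank 2 (τ₁ ≠ τ₂): C₂ = C_in[1 − (τ₁ e^(−t/τ₁) − τ₂ e^(−t/τ₂))/(τ₁ − τ₂)].
At t = 62.6: e^(−t/τ₁) = 0.17984, e^(−t/τ₂) = 0.073549.
C₂ = 3.11·[1 − (36.486·0.17984 − 23.986·0.073549)/(12.500)] = 3.11·0.61620 = 1.9164 g/L.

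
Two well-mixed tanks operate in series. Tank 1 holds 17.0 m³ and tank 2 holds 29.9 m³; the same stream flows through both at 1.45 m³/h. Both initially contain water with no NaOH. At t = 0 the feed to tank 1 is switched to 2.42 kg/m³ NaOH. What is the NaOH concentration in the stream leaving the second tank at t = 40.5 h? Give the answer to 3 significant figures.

Species balance on tank i: dCᵢ/dt = (Cᵢ₋₁ − Cᵢ)/τᵢ with τᵢ = Vᵢ/Q.
τ₁ = 17.0/1.45 = 11.724 h; τ₂ = 29.9/1.45 = 20.621 h.
Tank 1: C₁ = C_in(1 − e^(−t/τ₁)). Tank 2 (τ₁ ≠ τ₂): C₂ = C_in[1 − (τ₁ e^(−t/τ₁) − τ₂ e^(−t/τ₂))/(τ₁ − τ₂)].
At t = 40.5: e^(−t/τ₁) = 0.031606, e^(−t/τ₂) = 0.14029.
C₂ = 2.42·[1 − (11.724·0.031606 − 20.621·0.14029)/(-8.8966)] = 2.42·0.71648 = 1.7339 kg/m³.

1.73 kg/m³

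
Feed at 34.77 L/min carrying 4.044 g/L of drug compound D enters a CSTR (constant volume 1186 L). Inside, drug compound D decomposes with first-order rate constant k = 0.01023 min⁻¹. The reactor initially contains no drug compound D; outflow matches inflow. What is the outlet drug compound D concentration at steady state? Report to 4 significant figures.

2.998 g/L

Species balance: V dC/dt = Q C_in − Q C − k V C.
Steady state (dC/dt = 0): C_ss = Q C_in/(Q + kV) = C_in/(1 + kV/Q).
C_ss = 34.77·4.044/(34.77 + 0.01023·1186) = 140.610/46.9028 = 2.99790 g/L.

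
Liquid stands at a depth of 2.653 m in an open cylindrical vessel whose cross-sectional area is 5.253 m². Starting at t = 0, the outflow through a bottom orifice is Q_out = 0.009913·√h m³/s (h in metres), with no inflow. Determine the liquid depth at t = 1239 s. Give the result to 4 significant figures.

Mass balance (ρ constant): A dh/dt = −0.009913 √h.
Separate and integrate: 2(√h − √h₀) = −(0.009913/A) t.
√h = √2.653 − 0.009913·1239/(2·5.253) = 1.62880 − 1.16907 = 0.459737.
h = 0.459737² = 0.211358 m.

0.2114 m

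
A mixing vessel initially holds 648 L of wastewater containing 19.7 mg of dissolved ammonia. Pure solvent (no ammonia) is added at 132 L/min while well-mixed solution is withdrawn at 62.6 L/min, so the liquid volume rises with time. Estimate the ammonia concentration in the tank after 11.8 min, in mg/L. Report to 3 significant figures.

0.00643 mg/L

Let m(t) be the amount of ammonia. Volume: V(t) = V₀ + (Q_in − Q_out) t = 648 + 69.400 t; V(11.8) = 1466.9 L.
Species balance (pure solvent in): dm/dt = −Q_out · m/V(t).
Separate: dm/m = −Q_out dt/V(t) ⇒ ln(m/m₀) = −(Q_out/(Q_in−Q_out)) ln(V/V₀).
m = m₀ (V₀/V)^(Q_out/(Q_in−Q_out)) = 19.7 × (648/1466.9)^(0.90202) = 9.4276 mg.
C = m/V = 9.4276/1466.9 = 0.0064268 mg/L.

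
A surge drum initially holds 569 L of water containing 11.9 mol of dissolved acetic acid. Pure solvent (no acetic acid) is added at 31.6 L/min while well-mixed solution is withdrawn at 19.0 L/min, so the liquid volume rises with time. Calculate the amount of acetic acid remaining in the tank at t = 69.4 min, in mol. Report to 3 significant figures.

Let m(t) be the amount of acetic acid. Volume: V(t) = V₀ + (Q_in − Q_out) t = 569 + 12.600 t; V(69.4) = 1443.4 L.
Species balance (pure solvent in): dm/dt = −Q_out · m/V(t).
Separate: dm/m = −Q_out dt/V(t) ⇒ ln(m/m₀) = −(Q_out/(Q_in−Q_out)) ln(V/V₀).
m = m₀ (V₀/V)^(Q_out/(Q_in−Q_out)) = 11.9 × (569/1443.4)^(1.5079) = 2.9235 mol.

2.92 mol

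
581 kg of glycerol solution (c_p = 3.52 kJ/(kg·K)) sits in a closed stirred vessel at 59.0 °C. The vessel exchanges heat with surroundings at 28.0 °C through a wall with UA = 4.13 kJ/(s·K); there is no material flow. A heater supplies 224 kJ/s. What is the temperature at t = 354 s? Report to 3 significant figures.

Lumped-capacitance energy balance: M c_p dT/dt = UA(T_amb − T) + Q̇.
dT/dt = (T_ss − T)/τ with T_ss = T_amb + Q̇/UA = 28.0 + 224/4.13 = 82.237 °C, τ = M c_p/UA = 581·3.52/4.13 = 495.19 s.
T approaches T_ss exponentially: T(t) = T_ss + (T₀ − T_ss) e^(−t/τ).
T(354) = 82.237 + (-23.237)·0.48925 = 70.868 °C.

70.9 °C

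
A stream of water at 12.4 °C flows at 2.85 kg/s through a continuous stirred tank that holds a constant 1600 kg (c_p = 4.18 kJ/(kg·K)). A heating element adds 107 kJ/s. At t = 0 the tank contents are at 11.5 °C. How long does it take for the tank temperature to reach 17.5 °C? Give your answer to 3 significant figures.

M c_p dT/dt = ṁ c_p (T_in − T) + Q̇.
τ = M/ṁ = 561.40 s; T_ss = T_in + Q̇/(ṁ c_p) = 21.382 °C.
T(t) = T_ss + (T₀ − T_ss) e^(−t/τ). Set T = 17.5:
e^(−t/τ) = (17.5 − 21.382)/(11.5 − 21.382) = 0.39282
t = −561.40 · ln(0.39282) = 524.57 s.

525 s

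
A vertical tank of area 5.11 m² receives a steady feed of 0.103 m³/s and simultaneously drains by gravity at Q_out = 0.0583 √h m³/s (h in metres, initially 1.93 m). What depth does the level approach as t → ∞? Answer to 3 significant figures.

3.12 m

Level balance: A dh/dt = 0.103 − 0.0583 √h. Setting dh/dt = 0:
Q_in = 0.0583 √h_ss ⇒ √h_ss = 0.103/0.0583 = 1.7667.
h_ss = 1.7667² = 3.1213 m. (Since h₀ = 1.93 m < h_ss, the level will rise toward this value.)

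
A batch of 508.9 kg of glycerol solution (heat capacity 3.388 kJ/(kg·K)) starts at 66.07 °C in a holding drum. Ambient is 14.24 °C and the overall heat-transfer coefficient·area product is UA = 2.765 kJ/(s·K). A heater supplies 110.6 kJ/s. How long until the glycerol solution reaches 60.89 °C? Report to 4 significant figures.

Energy balance: M c_p dT/dt = −UA(T − T_amb) + Q̇.
τ = M c_p/UA = 623.564 s; T_ss = T_amb + Q̇/UA = 14.24 + 110.6/2.765 = 54.2400 °C.
T(t) = T_ss + (T₀ − T_ss)e^(−t/τ); set T = 60.89:
t = −τ ln[(T − T_ss)/(T₀ − T_ss)] = −623.564 · ln(0.562130) = 359.186 s.

359.2 s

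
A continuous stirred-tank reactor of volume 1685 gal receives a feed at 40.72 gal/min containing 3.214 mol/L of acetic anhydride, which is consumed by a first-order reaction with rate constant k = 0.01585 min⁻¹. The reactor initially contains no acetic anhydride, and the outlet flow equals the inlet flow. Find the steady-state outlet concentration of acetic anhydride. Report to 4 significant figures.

1.941 mol/L

Species balance: V dC/dt = Q C_in − Q C − k V C.
Steady state (dC/dt = 0): C_ss = Q C_in/(Q + kV) = C_in/(1 + kV/Q).
C_ss = 40.72·3.214/(40.72 + 0.01585·1685) = 130.874/67.4273 = 1.94097 mol/L.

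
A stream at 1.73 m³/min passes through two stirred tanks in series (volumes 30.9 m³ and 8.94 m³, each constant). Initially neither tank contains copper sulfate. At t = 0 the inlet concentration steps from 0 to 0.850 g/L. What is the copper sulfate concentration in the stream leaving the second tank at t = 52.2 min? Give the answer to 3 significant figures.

0.786 g/L

Each tank obeys Vᵢ dCᵢ/dt = Q(Cᵢ₋₁ − Cᵢ), so τᵢ = Vᵢ/Q.
τ₁ = 30.9/1.73 = 17.861 min; τ₂ = 8.94/1.73 = 5.1676 min.
Tank 1: C₁ = C_in(1 − e^(−t/τ₁)). Tank 2 (τ₁ ≠ τ₂): C₂ = C_in[1 − (τ₁ e^(−t/τ₁) − τ₂ e^(−t/τ₂))/(τ₁ − τ₂)].
At t = 52.2: e^(−t/τ₁) = 0.053798, e^(−t/τ₂) = 4.1024e-05.
C₂ = 0.850·[1 − (17.861·0.053798 − 5.1676·4.1024e-05)/(12.694)] = 0.850·0.92432 = 0.78567 g/L.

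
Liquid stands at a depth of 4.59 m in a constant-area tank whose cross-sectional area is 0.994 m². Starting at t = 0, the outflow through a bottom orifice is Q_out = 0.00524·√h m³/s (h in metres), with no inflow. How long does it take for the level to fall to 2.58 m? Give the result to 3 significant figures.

203 s

Mass balance (ρ constant): A dh/dt = −0.00524 √h.
This is separable: 2 d(√h)/dt = −0.00524/A, so √h = √h₀ − (0.00524/(2A)) t.
t = 2A(√h₀ − √h)/0.00524 = 2·0.994·(√4.59 − √2.58)/0.00524
  = 1.9880 × (2.1424 − 1.6062) / 0.00524 = 203.43 s.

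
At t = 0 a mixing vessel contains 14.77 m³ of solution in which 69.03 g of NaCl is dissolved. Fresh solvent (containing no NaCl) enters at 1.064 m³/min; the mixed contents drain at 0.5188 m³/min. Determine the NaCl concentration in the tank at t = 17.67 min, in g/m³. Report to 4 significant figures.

1.754 g/m³

Let m(t) be the amount of NaCl. Volume: V(t) = V₀ + (Q_in − Q_out) t = 14.77 + 0.545200 t; V(17.67) = 24.4037 m³.
Species balance (pure solvent in): dm/dt = −Q_out · m/V(t).
Separate: dm/m = −Q_out dt/V(t) ⇒ ln(m/m₀) = −(Q_out/(Q_in−Q_out)) ln(V/V₀).
m = m₀ (V₀/V)^(Q_out/(Q_in−Q_out)) = 69.03 × (14.77/24.4037)^(0.951577) = 42.8078 g.
C = m/V = 42.8078/24.4037 = 1.75415 g/m³.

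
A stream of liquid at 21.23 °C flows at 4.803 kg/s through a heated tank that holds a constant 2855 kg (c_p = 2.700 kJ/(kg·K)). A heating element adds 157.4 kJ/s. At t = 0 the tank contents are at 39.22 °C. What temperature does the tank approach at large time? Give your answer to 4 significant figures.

First-law balance (no shaft work): M c_p dT/dt = ṁ c_p (T_in − T) + 157.4.
At steady state dT/dt = 0 ⇒ T_ss = T_in + Q̇/(ṁ c_p) = 21.23 + 157.4/(4.803·2.700) = 33.3675 °C.

33.37 °C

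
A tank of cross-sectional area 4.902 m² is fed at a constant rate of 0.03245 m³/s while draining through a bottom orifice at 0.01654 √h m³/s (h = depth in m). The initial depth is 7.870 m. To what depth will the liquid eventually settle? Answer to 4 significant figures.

A dh/dt = Q_in − 0.01654 √h. Steady state requires inflow = outflow:
Q_in = 0.01654 √h_ss ⇒ √h_ss = 0.03245/0.01654 = 1.96191.
h_ss = 1.96191² = 3.84909 m. (Since h₀ = 7.870 m > h_ss, the level will fall toward this value.)

3.849 m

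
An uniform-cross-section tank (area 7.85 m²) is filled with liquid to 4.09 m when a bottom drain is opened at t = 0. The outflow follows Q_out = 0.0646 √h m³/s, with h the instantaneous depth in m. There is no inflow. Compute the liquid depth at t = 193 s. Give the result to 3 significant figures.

1.51 m

A dh/dt = −Q_out = −0.0646 √h.
∫ h^(−1/2) dh = −(0.0646/A) ∫ dt, giving 2√h = 2√h₀ − (0.0646/A) t.
√h = √4.09 − 0.0646·193/(2·7.85) = 2.0224 − 0.79413 = 1.2282.
h = 1.2282² = 1.5086 m.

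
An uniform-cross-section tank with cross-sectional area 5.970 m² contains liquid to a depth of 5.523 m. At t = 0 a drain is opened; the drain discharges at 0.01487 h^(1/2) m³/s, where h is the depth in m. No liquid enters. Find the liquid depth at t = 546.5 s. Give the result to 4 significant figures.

A dh/dt = −Q_out = −0.01487 √h.
This is separable: 2 d(√h)/dt = −0.01487/A, so √h = √h₀ − (0.01487/(2A)) t.
√h = √5.523 − 0.01487·546.5/(2·5.970) = 2.35011 − 0.680608 = 1.66950.
h = 1.66950² = 2.78723 m.

2.787 m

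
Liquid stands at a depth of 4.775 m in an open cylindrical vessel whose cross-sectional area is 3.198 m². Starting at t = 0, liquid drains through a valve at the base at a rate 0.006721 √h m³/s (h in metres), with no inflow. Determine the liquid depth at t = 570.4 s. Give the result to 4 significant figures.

A dh/dt = −Q_out = −0.006721 √h.
Separate and integrate: 2(√h − √h₀) = −(0.006721/A) t.
√h = √4.775 − 0.006721·570.4/(2·3.198) = 2.18518 − 0.599384 = 1.58579.
h = 1.58579² = 2.51474 m.

2.515 m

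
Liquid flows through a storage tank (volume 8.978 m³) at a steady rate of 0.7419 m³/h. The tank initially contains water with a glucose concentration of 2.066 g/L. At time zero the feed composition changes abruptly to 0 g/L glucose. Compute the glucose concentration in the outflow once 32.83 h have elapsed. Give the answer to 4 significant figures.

0.1371 g/L

Transient balance on the dissolved component: V dC/dt = Q(C_in − C).
Rewrite as dC/dt + C/τ = C_in/τ, τ = V/Q = 12.1014 h.
C approaches C_in exponentially: C(t) = C_in + (C₀ − C_in) e^(−t/τ).
C(32.83) = 0 + (2.066 − 0)·e^(−32.83/12.1014) = 0 + (2.06600)·0.0663429 = 0.137065 g/L.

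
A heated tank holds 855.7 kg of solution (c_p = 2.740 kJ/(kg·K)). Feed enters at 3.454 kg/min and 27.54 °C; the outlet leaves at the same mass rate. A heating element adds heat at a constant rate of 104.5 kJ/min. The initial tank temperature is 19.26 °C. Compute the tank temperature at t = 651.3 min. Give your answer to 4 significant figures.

37.19 °C

M c_p dT/dt = ṁ c_p (T_in − T) + Q̇.
τ = M/ṁ = 247.742 min; T_ss = T_in + Q̇/(ṁ c_p) = 27.54 + 104.5/(3.454·2.740) = 38.5819 °C.
This is linear first-order; T(t) = T_ss + (T₀ − T_ss) e^(−t/τ).
T(651.3) = 38.5819 + (-19.3219)·e^(−651.3/247.742) = 38.5819 + (-19.3219)·0.0721544 = 37.1877 °C.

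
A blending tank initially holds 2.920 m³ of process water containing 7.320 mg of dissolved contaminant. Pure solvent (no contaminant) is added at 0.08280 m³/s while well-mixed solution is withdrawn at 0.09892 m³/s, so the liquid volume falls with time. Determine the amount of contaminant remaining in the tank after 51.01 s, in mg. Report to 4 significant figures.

Let m(t) be the amount of contaminant. Volume: V(t) = V₀ + (Q_in − Q_out) t = 2.920 − 0.0161200 t; V(51.01) = 2.09772 m³.
No contaminant enters, so dm/dt = −Q_out · (m/V).
dm/m = −Q_out dt/(V₀ − 0.0161200 t); integrating gives ln(m/m₀) = −(Q_out/(Q_in−Q_out)) ln(V/V₀).
m = m₀ (V₀/V)^(Q_out/(Q_in−Q_out)) = 7.320 × (2.920/2.09772)^(-6.13648) = 0.961822 mg.

0.9618 mg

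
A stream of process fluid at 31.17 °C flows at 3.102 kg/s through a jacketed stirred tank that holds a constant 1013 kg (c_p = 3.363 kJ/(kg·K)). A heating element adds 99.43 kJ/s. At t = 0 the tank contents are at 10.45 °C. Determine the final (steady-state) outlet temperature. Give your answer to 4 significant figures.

40.70 °C

M c_p dT/dt = ṁ c_p (T_in − T) + Q̇.
At steady state dT/dt = 0 ⇒ T_ss = T_in + Q̇/(ṁ c_p) = 31.17 + 99.43/(3.102·3.363) = 40.7012 °C.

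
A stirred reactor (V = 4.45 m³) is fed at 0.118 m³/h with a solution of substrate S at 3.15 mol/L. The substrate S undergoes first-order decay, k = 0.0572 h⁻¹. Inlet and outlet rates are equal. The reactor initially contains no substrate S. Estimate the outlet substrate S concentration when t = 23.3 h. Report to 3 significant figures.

0.856 mol/L

Accumulation = in − out − consumed: V dC/dt = Q C_in − Q C − k V C.
This is linear with rate a = Q/V + k = 0.083717 h⁻¹.
C_ss = Q C_in/(Q + kV) = 0.99775 mol/L; C(t) = C_ss + (C₀ − C_ss) e^(−a t).
C(23.3) = 0.99775 + (-0.99775)·e^(−0.083717·23.3) = 0.99775 + (-0.99775)·0.14219 = 0.85588 mol/L.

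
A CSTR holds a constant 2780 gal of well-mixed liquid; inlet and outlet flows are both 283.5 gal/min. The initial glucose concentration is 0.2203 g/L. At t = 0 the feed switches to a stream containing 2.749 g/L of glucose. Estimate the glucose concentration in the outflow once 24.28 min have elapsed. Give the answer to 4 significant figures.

Unsteady species balance (constant V, well mixed): V dC/dt = Q(C_in − C).
So dC/dt = (C_in − C)/τ with τ = V/Q = 2780/283.5 = 9.80600 min.
Solution: C(t) = C_in + (C₀ − C_in) e^(−t/τ).
C(24.28) = 2.749 + (0.2203 − 2.749)·e^(−24.28/9.80600) = 2.749 + (-2.52870)·0.0840758 = 2.53640 g/L.

2.536 g/L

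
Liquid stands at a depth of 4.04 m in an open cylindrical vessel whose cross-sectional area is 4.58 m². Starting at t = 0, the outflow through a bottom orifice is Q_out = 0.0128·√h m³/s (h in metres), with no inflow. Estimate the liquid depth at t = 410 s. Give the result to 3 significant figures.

2.07 m

Unsteady balance on liquid volume: A dh/dt = −0.0128 √h.
This is separable: 2 d(√h)/dt = −0.0128/A, so √h = √h₀ − (0.0128/(2A)) t.
√h = √4.04 − 0.0128·410/(2·4.58) = 2.0100 − 0.57293 = 1.4370.
h = 1.4370² = 2.0651 m.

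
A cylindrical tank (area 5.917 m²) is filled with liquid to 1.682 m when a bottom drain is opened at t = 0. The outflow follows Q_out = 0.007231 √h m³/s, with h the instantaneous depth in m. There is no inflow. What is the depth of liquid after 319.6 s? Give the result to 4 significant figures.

A dh/dt = −Q_out = −0.007231 √h.
∫ h^(−1/2) dh = −(0.007231/A) ∫ dt, giving 2√h = 2√h₀ − (0.007231/A) t.
√h = √1.682 − 0.007231·319.6/(2·5.917) = 1.29692 − 0.195287 = 1.10163.
h = 1.10163² = 1.21359 m.

1.214 m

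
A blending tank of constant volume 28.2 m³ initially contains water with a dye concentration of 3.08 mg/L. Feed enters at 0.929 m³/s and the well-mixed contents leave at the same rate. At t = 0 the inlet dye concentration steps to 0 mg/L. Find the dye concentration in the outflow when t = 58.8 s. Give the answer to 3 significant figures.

0.444 mg/L

Accumulation = in − out for the solute gives V dC/dt = Q(C_in − C).
Time constant τ = V/Q = 28.2/0.929 = 30.355 s.
Integrating: C(t) = C_in + (C₀ − C_in) e^(−t/τ).
C(58.8) = 0 + (3.08 − 0)·e^(−58.8/30.355) = 0 + (3.0800)·0.14413 = 0.44391 mg/L.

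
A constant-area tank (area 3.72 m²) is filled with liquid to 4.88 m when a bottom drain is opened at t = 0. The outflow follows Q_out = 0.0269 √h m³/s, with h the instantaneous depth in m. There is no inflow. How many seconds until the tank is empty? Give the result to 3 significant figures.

With no inflow, A dh/dt = −0.0269 √h.
This is separable: 2 d(√h)/dt = −0.0269/A, so √h = √h₀ − (0.0269/(2A)) t.
Set h = 0: 2√h₀ = (0.0269/A) t_empty ⇒ t_empty = 2A√h₀/0.0269.
t_empty = 2·3.72·√4.88/0.0269 = 7.4400·2.2091/0.0269 = 610.99 s.

611 s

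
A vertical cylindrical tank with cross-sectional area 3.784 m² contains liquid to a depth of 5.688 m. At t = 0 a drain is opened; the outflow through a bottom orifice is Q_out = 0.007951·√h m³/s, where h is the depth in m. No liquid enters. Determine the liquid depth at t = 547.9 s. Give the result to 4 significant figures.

3.274 m

Unsteady balance on liquid volume: A dh/dt = −0.007951 √h.
Separate and integrate: 2(√h − √h₀) = −(0.007951/A) t.
√h = √5.688 − 0.007951·547.9/(2·3.784) = 2.38495 − 0.575628 = 1.80932.
h = 1.80932² = 3.27366 m.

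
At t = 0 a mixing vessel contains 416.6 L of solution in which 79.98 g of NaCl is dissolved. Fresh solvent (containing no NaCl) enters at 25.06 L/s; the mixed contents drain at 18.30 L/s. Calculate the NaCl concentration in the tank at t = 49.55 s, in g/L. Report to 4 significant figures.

Let m(t) be the amount of NaCl. Volume: V(t) = V₀ + (Q_in − Q_out) t = 416.6 + 6.76000 t; V(49.55) = 751.558 L.
No NaCl enters, so dm/dt = −Q_out · (m/V).
dm/m = −Q_out dt/(V₀ + 6.76000 t); integrating gives ln(m/m₀) = −(Q_out/(Q_in−Q_out)) ln(V/V₀).
m = m₀ (V₀/V)^(Q_out/(Q_in−Q_out)) = 79.98 × (416.6/751.558)^(2.70710) = 16.1922 g.
C = m/V = 16.1922/751.558 = 0.0215448 g/L.

0.02154 g/L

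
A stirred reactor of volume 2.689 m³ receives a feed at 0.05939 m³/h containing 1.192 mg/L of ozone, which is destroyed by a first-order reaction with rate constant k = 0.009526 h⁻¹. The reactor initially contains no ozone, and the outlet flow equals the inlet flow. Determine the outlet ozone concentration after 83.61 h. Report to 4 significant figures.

Species balance: V dC/dt = Q C_in − Q C − k V C.
dC/dt = (Q/V) C_in − (Q/V + k) C; effective rate a = Q/V + k = 0.0220863 + 0.009526 = 0.0316123 h⁻¹.
C_ss = Q C_in/(Q + kV) = 0.832804 mg/L; C(t) = C_ss + (C₀ − C_ss) e^(−a t).
C(83.61) = 0.832804 + (-0.832804)·e^(−0.0316123·83.61) = 0.832804 + (-0.832804)·0.0711402 = 0.773558 mg/L.

0.7736 mg/L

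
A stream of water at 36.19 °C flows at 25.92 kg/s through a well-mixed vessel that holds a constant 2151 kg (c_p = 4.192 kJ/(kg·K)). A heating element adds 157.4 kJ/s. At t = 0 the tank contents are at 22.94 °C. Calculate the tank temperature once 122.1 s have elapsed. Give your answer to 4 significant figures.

34.26 °C

Unsteady energy balance on the tank contents: M c_p dT/dt = ṁ c_p (T_in − T) + 157.4.
τ = M/ṁ = 82.9861 s; T_ss = T_in + Q̇/(ṁ c_p) = 36.19 + 157.4/(25.92·4.192) = 37.6386 °C.
This is linear first-order; T(t) = T_ss + (T₀ − T_ss) e^(−t/τ).
T(122.1) = 37.6386 + (-14.6986)·e^(−122.1/82.9861) = 37.6386 + (-14.6986)·0.229620 = 34.2635 °C.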